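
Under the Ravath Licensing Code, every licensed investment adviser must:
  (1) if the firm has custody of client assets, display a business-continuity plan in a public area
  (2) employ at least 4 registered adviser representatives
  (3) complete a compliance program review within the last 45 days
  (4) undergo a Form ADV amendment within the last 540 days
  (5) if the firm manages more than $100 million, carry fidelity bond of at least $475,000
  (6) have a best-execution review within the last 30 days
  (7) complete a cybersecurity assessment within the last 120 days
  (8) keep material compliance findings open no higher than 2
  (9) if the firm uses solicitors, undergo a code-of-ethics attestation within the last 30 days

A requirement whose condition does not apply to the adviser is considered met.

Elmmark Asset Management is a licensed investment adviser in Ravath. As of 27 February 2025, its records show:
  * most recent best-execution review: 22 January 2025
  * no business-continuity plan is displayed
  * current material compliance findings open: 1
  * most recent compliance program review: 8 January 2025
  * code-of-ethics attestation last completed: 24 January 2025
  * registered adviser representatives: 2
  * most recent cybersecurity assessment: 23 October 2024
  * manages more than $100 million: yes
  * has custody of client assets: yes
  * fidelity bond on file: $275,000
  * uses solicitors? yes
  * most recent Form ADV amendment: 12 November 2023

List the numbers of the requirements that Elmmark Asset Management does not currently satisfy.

1, 2, 3, 5, 6, 7, 9

1. condition 'has custody of client assets' holds; business-continuity plan absent → not met
2. registered adviser representatives 2 < 4 → not met
3. compliance program review 50 days ago vs limit 45 → not met
4. Form ADV amendment 473 days ago vs limit 540 → met
5. condition 'manages more than $100 million' holds; fidelity bond $275,000 < $475,000 → not met
6. best-execution review 36 days ago vs limit 30 → not met
7. cybersecurity assessment 127 days ago vs limit 120 → not met
8. material compliance findings open 1 ≤ 2 → met
9. condition 'uses solicitors' holds; code-of-ethics attestation 34 days ago vs limit 30 → not met
Not met: 1, 2, 3, 5, 6, 7, 9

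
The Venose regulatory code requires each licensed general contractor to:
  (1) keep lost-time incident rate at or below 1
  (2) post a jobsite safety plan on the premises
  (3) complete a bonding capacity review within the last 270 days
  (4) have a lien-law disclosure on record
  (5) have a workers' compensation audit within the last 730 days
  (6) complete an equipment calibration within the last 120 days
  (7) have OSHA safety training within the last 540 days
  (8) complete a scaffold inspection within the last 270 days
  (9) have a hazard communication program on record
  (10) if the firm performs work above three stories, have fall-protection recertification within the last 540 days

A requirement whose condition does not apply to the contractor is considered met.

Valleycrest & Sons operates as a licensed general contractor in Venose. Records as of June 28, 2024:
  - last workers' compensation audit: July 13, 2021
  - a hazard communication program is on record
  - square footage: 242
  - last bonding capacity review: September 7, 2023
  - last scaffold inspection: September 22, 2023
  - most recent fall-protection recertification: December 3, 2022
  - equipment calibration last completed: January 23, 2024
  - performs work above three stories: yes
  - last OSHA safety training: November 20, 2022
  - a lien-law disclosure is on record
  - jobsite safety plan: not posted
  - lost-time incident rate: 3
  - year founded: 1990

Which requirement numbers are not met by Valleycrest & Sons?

1. lost-time incident rate 3 > 1 → not met
2. jobsite safety plan absent → not met
3. bonding capacity review 295 days ago vs limit 270 → not met
4. lien-law disclosure present → met
5. workers' compensation audit 1081 days ago vs limit 730 → not met
6. equipment calibration 157 days ago vs limit 120 → not met
7. OSHA safety training 586 days ago vs limit 540 → not met
8. scaffold inspection 280 days ago vs limit 270 → not met
9. hazard communication program present → met
10. condition 'performs work above three stories' holds; fall-protection recertification 573 days ago vs limit 540 → not met
Not met: 1, 2, 3, 5, 6, 7, 8, 10

1, 2, 3, 5, 6, 7, 8, 10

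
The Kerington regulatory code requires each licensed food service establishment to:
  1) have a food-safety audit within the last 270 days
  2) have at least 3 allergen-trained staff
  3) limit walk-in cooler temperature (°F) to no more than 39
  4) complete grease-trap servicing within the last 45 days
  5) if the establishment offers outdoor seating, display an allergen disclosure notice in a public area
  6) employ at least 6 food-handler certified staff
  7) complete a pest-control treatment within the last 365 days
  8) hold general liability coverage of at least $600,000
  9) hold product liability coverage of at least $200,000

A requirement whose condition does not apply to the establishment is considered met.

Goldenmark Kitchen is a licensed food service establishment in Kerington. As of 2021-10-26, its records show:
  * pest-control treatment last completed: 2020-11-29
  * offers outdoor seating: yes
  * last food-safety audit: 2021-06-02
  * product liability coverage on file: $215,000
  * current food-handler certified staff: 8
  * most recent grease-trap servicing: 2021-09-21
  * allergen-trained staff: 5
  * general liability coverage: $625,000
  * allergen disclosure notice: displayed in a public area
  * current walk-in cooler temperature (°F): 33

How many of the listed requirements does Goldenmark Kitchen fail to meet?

1. food-safety audit 146 days ago vs limit 270 → met
2. allergen-trained staff 5 ≥ 3 → met
3. walk-in cooler temperature (°F) 33 ≤ 39 → met
4. grease-trap servicing 35 days ago vs limit 45 → met
5. condition 'offers outdoor seating' holds; allergen disclosure notice present → met
6. food-handler certified staff 8 ≥ 6 → met
7. pest-control treatment 331 days ago vs limit 365 → met
8. general liability coverage $625,000 ≥ $600,000 → met
9. product liability coverage $215,000 ≥ $200,000 → met
Not met: 0 of 9

0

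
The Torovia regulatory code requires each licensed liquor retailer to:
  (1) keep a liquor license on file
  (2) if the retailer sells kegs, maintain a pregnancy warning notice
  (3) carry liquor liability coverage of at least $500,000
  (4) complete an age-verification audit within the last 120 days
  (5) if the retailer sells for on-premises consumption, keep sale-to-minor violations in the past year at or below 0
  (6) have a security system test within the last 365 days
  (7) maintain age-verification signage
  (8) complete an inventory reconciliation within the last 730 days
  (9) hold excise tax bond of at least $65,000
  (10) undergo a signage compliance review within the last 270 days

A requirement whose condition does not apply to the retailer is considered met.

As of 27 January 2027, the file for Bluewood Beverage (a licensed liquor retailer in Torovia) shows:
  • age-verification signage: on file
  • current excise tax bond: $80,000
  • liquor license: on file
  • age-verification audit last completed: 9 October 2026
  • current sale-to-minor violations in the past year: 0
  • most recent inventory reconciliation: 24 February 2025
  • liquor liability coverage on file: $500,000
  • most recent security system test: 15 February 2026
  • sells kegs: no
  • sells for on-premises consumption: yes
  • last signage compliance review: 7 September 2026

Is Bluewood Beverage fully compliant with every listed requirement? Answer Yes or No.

Yes

1. liquor license present → met
2. condition 'sells kegs' does not hold → requirement n/a → met
3. liquor liability coverage $500,000 ≥ $500,000 → met
4. age-verification audit 110 days ago vs limit 120 → met
5. condition 'sells for on-premises consumption' holds; sale-to-minor violations in the past year 0 ≤ 0 → met
6. security system test 346 days ago vs limit 365 → met
7. age-verification signage present → met
8. inventory reconciliation 702 days ago vs limit 730 → met
9. excise tax bond $80,000 ≥ $65,000 → met
10. signage compliance review 142 days ago vs limit 270 → met
All met.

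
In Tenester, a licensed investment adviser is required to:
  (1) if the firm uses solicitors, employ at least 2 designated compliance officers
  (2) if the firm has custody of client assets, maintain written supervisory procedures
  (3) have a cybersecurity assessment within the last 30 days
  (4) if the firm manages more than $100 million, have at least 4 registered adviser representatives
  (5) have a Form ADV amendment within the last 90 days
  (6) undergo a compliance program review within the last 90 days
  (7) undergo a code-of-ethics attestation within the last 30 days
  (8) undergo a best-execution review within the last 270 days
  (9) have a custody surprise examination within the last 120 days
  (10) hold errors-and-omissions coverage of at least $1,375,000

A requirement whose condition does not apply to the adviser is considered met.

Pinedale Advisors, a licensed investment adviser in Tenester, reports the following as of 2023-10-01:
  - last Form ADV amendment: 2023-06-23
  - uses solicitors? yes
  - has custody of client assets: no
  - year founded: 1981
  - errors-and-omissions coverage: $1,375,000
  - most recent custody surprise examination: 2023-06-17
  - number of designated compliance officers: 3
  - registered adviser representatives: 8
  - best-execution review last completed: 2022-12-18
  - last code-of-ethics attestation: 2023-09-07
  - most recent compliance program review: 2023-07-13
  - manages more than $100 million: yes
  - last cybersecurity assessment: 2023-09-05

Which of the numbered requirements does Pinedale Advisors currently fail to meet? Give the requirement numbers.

5, 8

1. condition 'uses solicitors' holds; designated compliance officers 3 ≥ 2 → met
2. condition 'has custody of client assets' does not hold → requirement n/a → met
3. cybersecurity assessment 26 days ago vs limit 30 → met
4. condition 'manages more than $100 million' holds; registered adviser representatives 8 ≥ 4 → met
5. Form ADV amendment 100 days ago vs limit 90 → not met
6. compliance program review 80 days ago vs limit 90 → met
7. code-of-ethics attestation 24 days ago vs limit 30 → met
8. best-execution review 287 days ago vs limit 270 → not met
9. custody surprise examination 106 days ago vs limit 120 → met
10. errors-and-omissions coverage $1,375,000 ≥ $1,375,000 → met
Not met: 5, 8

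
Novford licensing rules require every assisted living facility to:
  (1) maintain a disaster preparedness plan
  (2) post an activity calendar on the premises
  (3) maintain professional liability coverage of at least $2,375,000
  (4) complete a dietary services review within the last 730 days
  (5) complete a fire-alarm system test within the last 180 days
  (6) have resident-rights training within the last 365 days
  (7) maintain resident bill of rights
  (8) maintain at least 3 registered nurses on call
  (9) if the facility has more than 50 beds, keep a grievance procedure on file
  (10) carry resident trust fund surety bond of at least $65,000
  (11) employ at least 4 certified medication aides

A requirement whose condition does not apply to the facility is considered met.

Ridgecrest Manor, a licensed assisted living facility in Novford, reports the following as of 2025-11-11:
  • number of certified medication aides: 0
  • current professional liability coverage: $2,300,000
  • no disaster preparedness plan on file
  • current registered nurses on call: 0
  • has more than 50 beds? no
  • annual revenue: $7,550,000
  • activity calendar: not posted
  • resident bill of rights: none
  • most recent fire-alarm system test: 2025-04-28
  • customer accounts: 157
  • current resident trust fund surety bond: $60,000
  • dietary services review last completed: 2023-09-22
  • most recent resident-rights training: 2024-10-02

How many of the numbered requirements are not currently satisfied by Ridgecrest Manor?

10

1. disaster preparedness plan absent → not met
2. activity calendar absent → not met
3. professional liability coverage $2,300,000 < $2,375,000 → not met
4. dietary services review 781 days ago vs limit 730 → not met
5. fire-alarm system test 197 days ago vs limit 180 → not met
6. resident-rights training 405 days ago vs limit 365 → not met
7. resident bill of rights absent → not met
8. registered nurses on call 0 < 3 → not met
9. condition 'has more than 50 beds' does not hold → requirement n/a → met
10. resident trust fund surety bond $60,000 < $65,000 → not met
11. certified medication aides 0 < 4 → not met
Not met: 10 of 11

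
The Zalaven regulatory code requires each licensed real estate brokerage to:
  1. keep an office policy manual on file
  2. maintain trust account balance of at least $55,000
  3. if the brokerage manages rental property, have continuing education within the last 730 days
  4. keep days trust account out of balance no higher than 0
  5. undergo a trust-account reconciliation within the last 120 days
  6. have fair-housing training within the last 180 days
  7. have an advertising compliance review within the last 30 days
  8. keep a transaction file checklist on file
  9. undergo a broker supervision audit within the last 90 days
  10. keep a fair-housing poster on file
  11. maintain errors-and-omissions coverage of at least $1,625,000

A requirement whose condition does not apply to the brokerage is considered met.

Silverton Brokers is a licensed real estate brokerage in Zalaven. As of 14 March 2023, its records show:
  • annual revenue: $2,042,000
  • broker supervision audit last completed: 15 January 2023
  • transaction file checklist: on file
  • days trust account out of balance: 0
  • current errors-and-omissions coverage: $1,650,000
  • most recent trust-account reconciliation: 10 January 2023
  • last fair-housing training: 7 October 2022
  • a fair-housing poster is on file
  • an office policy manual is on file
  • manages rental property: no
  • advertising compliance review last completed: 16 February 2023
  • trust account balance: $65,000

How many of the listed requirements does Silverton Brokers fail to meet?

0

1. office policy manual present → met
2. trust account balance $65,000 ≥ $55,000 → met
3. condition 'manages rental property' does not hold → requirement n/a → met
4. days trust account out of balance 0 ≤ 0 → met
5. trust-account reconciliation 63 days ago vs limit 120 → met
6. fair-housing training 158 days ago vs limit 180 → met
7. advertising compliance review 26 days ago vs limit 30 → met
8. transaction file checklist present → met
9. broker supervision audit 58 days ago vs limit 90 → met
10. fair-housing poster present → met
11. errors-and-omissions coverage $1,650,000 ≥ $1,625,000 → met
Not met: 0 of 11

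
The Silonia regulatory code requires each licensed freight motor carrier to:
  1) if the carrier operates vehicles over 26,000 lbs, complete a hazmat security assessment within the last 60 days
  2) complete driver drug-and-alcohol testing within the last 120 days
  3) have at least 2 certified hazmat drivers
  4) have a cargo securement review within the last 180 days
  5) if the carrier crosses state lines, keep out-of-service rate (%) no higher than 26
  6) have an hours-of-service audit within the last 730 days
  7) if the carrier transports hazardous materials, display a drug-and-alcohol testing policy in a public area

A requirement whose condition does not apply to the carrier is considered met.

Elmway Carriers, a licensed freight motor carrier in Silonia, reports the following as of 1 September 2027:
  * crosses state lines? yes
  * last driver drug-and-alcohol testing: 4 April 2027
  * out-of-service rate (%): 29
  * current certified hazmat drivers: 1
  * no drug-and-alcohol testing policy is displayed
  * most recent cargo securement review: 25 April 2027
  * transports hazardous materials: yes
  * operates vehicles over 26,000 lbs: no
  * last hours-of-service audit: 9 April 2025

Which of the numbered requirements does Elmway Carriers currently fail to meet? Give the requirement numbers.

2, 3, 5, 6, 7

1. condition 'operates vehicles over 26,000 lbs' does not hold → requirement n/a → met
2. driver drug-and-alcohol testing 150 days ago vs limit 120 → not met
3. certified hazmat drivers 1 < 2 → not met
4. cargo securement review 129 days ago vs limit 180 → met
5. condition 'crosses state lines' holds; out-of-service rate (%) 29 > 26 → not met
6. hours-of-service audit 875 days ago vs limit 730 → not met
7. condition 'transports hazardous materials' holds; drug-and-alcohol testing policy absent → not met
Not met: 2, 3, 5, 6, 7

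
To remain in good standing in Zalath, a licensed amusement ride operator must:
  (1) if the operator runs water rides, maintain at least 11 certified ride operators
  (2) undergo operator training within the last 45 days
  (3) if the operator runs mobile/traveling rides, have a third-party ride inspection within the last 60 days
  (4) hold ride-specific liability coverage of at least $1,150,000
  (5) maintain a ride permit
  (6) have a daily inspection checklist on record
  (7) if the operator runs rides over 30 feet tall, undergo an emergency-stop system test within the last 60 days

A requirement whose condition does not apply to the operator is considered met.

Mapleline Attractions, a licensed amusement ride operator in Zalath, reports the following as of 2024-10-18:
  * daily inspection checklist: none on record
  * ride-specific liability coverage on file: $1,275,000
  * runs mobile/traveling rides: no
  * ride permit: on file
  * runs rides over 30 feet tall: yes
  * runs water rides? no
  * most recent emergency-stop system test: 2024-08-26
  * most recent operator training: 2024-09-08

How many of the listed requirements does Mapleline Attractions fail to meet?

1

1. condition 'runs water rides' does not hold → requirement n/a → met
2. operator training 40 days ago vs limit 45 → met
3. condition 'runs mobile/traveling rides' does not hold → requirement n/a → met
4. ride-specific liability coverage $1,275,000 ≥ $1,150,000 → met
5. ride permit present → met
6. daily inspection checklist absent → not met
7. condition 'runs rides over 30 feet tall' holds; emergency-stop system test 53 days ago vs limit 60 → met
Not met: 1 of 7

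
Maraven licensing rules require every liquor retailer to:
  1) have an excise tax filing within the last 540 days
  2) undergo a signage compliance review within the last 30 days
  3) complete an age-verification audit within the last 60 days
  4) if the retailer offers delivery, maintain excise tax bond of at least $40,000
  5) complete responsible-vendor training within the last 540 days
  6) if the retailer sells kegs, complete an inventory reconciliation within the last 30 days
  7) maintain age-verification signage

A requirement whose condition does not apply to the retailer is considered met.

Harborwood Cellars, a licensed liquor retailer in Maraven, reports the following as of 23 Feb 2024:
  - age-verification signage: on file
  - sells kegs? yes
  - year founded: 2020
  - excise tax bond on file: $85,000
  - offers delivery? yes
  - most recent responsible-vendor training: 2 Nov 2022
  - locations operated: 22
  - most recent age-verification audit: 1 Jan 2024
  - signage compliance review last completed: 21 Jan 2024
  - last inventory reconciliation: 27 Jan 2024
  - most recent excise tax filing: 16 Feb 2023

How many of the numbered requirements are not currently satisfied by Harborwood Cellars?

1. excise tax filing 372 days ago vs limit 540 → met
2. signage compliance review 33 days ago vs limit 30 → not met
3. age-verification audit 53 days ago vs limit 60 → met
4. condition 'offers delivery' holds; excise tax bond $85,000 ≥ $40,000 → met
5. responsible-vendor training 478 days ago vs limit 540 → met
6. condition 'sells kegs' holds; inventory reconciliation 27 days ago vs limit 30 → met
7. age-verification signage present → met
Not met: 1 of 7

1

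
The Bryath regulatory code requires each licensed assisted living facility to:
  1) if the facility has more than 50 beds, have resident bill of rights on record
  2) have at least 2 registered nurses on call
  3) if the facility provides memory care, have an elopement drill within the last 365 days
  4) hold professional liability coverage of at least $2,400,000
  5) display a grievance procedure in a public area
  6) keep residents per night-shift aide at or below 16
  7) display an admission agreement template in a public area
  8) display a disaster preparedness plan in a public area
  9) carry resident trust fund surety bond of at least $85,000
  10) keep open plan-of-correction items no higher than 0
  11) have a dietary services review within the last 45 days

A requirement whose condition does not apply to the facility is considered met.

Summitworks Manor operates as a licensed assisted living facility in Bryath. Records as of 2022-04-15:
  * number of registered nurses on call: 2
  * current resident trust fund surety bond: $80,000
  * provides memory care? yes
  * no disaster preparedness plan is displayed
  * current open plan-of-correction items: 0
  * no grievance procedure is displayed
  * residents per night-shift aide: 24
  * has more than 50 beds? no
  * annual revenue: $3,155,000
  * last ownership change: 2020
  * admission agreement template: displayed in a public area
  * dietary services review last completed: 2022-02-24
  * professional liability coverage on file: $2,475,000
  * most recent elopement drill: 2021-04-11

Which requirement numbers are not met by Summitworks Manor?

3, 5, 6, 8, 9, 11

1. condition 'has more than 50 beds' does not hold → requirement n/a → met
2. registered nurses on call 2 ≥ 2 → met
3. condition 'provides memory care' holds; elopement drill 369 days ago vs limit 365 → not met
4. professional liability coverage $2,475,000 ≥ $2,400,000 → met
5. grievance procedure absent → not met
6. residents per night-shift aide 24 > 16 → not met
7. admission agreement template present → met
8. disaster preparedness plan absent → not met
9. resident trust fund surety bond $80,000 < $85,000 → not met
10. open plan-of-correction items 0 ≤ 0 → met
11. dietary services review 50 days ago vs limit 45 → not met
Not met: 3, 5, 6, 8, 9, 11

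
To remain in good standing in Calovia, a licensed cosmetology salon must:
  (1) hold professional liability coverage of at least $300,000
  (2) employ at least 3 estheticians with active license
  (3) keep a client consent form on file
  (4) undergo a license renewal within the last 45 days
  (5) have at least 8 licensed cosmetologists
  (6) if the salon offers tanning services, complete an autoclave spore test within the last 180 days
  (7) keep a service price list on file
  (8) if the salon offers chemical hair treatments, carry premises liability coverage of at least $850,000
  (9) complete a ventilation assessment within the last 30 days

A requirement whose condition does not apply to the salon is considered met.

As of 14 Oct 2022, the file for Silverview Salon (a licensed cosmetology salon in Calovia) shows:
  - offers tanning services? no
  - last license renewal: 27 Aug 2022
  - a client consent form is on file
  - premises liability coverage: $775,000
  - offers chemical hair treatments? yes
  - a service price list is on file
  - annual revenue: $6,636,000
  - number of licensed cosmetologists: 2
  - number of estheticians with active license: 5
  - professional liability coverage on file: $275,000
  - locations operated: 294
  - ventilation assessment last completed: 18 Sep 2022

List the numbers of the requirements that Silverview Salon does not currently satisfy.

1, 4, 5, 8

1. professional liability coverage $275,000 < $300,000 → not met
2. estheticians with active license 5 ≥ 3 → met
3. client consent form present → met
4. license renewal 48 days ago vs limit 45 → not met
5. licensed cosmetologists 2 < 8 → not met
6. condition 'offers tanning services' does not hold → requirement n/a → met
7. service price list present → met
8. condition 'offers chemical hair treatments' holds; premises liability coverage $775,000 < $850,000 → not met
9. ventilation assessment 26 days ago vs limit 30 → met
Not met: 1, 4, 5, 8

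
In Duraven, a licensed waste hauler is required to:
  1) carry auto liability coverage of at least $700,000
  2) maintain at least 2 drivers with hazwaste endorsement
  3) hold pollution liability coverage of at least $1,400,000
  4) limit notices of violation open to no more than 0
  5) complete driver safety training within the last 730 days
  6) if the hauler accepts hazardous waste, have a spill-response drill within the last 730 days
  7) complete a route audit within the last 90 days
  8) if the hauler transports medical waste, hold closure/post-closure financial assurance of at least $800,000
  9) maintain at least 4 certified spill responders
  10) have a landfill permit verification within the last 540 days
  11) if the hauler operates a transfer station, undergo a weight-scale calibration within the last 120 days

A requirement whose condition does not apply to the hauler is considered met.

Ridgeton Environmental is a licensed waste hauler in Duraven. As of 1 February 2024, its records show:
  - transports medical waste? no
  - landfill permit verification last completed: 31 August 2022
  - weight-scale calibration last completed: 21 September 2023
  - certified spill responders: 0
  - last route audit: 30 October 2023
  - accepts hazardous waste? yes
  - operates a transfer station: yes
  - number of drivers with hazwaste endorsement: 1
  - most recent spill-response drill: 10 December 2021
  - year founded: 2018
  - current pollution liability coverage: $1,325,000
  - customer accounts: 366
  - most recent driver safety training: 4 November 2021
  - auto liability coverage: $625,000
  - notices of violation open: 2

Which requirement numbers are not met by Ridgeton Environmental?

1. auto liability coverage $625,000 < $700,000 → not met
2. drivers with hazwaste endorsement 1 < 2 → not met
3. pollution liability coverage $1,325,000 < $1,400,000 → not met
4. notices of violation open 2 > 0 → not met
5. driver safety training 819 days ago vs limit 730 → not met
6. condition 'accepts hazardous waste' holds; spill-response drill 783 days ago vs limit 730 → not met
7. route audit 94 days ago vs limit 90 → not met
8. condition 'transports medical waste' does not hold → requirement n/a → met
9. certified spill responders 0 < 4 → not met
10. landfill permit verification 519 days ago vs limit 540 → met
11. condition 'operates a transfer station' holds; weight-scale calibration 133 days ago vs limit 120 → not met
Not met: 1, 2, 3, 4, 5, 6, 7, 9, 11

1, 2, 3, 4, 5, 6, 7, 9, 11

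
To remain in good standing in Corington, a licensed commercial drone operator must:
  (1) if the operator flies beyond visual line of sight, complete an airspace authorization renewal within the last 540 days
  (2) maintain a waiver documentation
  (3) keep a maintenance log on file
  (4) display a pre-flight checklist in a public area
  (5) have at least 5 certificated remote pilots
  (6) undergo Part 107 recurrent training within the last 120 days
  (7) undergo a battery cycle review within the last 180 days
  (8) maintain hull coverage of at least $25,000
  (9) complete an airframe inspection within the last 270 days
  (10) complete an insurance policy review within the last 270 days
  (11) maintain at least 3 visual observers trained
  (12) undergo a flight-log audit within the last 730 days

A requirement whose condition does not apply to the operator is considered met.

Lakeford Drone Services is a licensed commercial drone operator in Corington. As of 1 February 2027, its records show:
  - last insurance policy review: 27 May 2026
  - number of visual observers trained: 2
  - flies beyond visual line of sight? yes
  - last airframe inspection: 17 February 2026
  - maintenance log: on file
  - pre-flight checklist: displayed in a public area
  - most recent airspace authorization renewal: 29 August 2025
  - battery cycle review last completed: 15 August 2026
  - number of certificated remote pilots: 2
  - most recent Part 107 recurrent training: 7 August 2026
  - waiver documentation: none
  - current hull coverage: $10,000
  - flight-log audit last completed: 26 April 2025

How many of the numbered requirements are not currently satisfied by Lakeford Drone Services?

1. condition 'flies beyond visual line of sight' holds; airspace authorization renewal 521 days ago vs limit 540 → met
2. waiver documentation absent → not met
3. maintenance log present → met
4. pre-flight checklist present → met
5. certificated remote pilots 2 < 5 → not met
6. Part 107 recurrent training 178 days ago vs limit 120 → not met
7. battery cycle review 170 days ago vs limit 180 → met
8. hull coverage $10,000 < $25,000 → not met
9. airframe inspection 349 days ago vs limit 270 → not met
10. insurance policy review 250 days ago vs limit 270 → met
11. visual observers trained 2 < 3 → not met
12. flight-log audit 646 days ago vs limit 730 → met
Not met: 6 of 12

6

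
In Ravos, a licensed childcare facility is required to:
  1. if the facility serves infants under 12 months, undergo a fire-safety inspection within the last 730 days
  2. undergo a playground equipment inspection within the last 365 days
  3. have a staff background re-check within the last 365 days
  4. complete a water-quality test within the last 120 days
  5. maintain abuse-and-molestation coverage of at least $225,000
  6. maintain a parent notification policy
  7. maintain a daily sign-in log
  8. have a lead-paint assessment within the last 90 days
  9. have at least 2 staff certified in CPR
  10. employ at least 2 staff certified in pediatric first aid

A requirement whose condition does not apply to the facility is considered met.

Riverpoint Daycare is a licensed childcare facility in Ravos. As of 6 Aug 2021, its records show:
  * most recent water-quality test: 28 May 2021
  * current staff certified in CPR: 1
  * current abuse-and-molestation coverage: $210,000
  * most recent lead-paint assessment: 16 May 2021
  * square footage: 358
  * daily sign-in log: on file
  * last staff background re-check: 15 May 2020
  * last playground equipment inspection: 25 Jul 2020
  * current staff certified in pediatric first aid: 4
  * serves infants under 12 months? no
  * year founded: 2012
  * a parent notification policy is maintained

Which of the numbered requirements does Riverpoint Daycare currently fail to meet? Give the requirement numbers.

1. condition 'serves infants under 12 months' does not hold → requirement n/a → met
2. playground equipment inspection 377 days ago vs limit 365 → not met
3. staff background re-check 448 days ago vs limit 365 → not met
4. water-quality test 70 days ago vs limit 120 → met
5. abuse-and-molestation coverage $210,000 < $225,000 → not met
6. parent notification policy present → met
7. daily sign-in log present → met
8. lead-paint assessment 82 days ago vs limit 90 → met
9. staff certified in CPR 1 < 2 → not met
10. staff certified in pediatric first aid 4 ≥ 2 → met
Not met: 2, 3, 5, 9

2, 3, 5, 9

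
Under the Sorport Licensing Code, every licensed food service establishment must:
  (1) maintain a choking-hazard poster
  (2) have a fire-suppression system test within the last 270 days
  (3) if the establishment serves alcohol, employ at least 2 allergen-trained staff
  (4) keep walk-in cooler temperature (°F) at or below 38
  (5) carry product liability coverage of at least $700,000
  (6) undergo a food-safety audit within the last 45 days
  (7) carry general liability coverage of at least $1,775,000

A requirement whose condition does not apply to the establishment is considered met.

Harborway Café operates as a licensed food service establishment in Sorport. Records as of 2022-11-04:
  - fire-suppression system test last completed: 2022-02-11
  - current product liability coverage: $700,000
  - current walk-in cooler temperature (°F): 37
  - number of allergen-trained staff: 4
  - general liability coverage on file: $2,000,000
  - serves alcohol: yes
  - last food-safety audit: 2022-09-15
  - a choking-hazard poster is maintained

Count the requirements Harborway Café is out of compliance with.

1. choking-hazard poster present → met
2. fire-suppression system test 266 days ago vs limit 270 → met
3. condition 'serves alcohol' holds; allergen-trained staff 4 ≥ 2 → met
4. walk-in cooler temperature (°F) 37 ≤ 38 → met
5. product liability coverage $700,000 ≥ $700,000 → met
6. food-safety audit 50 days ago vs limit 45 → not met
7. general liability coverage $2,000,000 ≥ $1,775,000 → met
Not met: 1 of 7

1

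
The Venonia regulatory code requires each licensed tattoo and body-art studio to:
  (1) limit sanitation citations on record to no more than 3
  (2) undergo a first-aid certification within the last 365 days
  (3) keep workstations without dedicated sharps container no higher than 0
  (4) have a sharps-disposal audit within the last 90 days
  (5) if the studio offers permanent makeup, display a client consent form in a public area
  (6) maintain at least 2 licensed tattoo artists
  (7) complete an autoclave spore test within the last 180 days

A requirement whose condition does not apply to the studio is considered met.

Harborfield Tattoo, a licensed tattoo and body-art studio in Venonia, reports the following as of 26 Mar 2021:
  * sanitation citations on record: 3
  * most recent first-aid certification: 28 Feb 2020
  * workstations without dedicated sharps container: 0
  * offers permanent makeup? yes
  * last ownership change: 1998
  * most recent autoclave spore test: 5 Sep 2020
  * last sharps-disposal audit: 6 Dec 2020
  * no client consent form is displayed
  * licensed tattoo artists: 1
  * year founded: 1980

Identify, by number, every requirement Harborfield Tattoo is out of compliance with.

1. sanitation citations on record 3 ≤ 3 → met
2. first-aid certification 392 days ago vs limit 365 → not met
3. workstations without dedicated sharps container 0 ≤ 0 → met
4. sharps-disposal audit 110 days ago vs limit 90 → not met
5. condition 'offers permanent makeup' holds; client consent form absent → not met
6. licensed tattoo artists 1 < 2 → not met
7. autoclave spore test 202 days ago vs limit 180 → not met
Not met: 2, 4, 5, 6, 7

2, 4, 5, 6, 7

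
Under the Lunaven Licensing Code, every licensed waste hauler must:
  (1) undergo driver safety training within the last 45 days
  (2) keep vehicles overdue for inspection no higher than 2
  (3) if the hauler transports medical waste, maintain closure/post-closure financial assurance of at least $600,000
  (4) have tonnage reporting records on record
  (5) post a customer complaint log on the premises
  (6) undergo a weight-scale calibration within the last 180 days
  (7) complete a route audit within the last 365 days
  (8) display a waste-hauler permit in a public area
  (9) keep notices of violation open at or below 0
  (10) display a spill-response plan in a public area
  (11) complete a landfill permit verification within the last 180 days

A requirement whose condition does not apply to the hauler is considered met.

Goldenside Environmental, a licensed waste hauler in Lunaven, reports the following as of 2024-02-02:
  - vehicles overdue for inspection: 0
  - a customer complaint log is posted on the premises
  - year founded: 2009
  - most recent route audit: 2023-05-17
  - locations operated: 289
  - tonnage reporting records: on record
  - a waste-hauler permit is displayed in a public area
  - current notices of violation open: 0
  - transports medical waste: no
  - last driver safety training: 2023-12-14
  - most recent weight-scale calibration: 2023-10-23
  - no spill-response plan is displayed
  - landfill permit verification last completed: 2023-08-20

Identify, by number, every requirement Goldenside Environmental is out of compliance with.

1. driver safety training 50 days ago vs limit 45 → not met
2. vehicles overdue for inspection 0 ≤ 2 → met
3. condition 'transports medical waste' does not hold → requirement n/a → met
4. tonnage reporting records present → met
5. customer complaint log present → met
6. weight-scale calibration 102 days ago vs limit 180 → met
7. route audit 261 days ago vs limit 365 → met
8. waste-hauler permit present → met
9. notices of violation open 0 ≤ 0 → met
10. spill-response plan absent → not met
11. landfill permit verification 166 days ago vs limit 180 → met
Not met: 1, 10

1, 10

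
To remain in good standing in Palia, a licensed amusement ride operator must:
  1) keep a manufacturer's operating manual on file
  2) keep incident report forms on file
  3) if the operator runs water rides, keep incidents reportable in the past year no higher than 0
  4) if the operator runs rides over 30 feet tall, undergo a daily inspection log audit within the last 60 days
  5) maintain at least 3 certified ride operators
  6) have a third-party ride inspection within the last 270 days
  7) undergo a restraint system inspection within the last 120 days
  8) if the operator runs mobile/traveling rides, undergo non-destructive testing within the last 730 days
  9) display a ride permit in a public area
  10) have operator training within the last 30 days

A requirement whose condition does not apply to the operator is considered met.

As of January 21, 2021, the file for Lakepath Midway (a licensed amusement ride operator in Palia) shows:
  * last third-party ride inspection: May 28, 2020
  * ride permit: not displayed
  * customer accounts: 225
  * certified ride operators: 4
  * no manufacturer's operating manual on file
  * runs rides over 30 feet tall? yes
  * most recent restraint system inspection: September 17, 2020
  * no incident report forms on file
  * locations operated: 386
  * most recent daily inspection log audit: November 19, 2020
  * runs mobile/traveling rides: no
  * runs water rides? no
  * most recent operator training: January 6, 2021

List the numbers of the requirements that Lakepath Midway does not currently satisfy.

1. manufacturer's operating manual absent → not met
2. incident report forms absent → not met
3. condition 'runs water rides' does not hold → requirement n/a → met
4. condition 'runs rides over 30 feet tall' holds; daily inspection log audit 63 days ago vs limit 60 → not met
5. certified ride operators 4 ≥ 3 → met
6. third-party ride inspection 238 days ago vs limit 270 → met
7. restraint system inspection 126 days ago vs limit 120 → not met
8. condition 'runs mobile/traveling rides' does not hold → requirement n/a → met
9. ride permit absent → not met
10. operator training 15 days ago vs limit 30 → met
Not met: 1, 2, 4, 7, 9

1, 2, 4, 7, 9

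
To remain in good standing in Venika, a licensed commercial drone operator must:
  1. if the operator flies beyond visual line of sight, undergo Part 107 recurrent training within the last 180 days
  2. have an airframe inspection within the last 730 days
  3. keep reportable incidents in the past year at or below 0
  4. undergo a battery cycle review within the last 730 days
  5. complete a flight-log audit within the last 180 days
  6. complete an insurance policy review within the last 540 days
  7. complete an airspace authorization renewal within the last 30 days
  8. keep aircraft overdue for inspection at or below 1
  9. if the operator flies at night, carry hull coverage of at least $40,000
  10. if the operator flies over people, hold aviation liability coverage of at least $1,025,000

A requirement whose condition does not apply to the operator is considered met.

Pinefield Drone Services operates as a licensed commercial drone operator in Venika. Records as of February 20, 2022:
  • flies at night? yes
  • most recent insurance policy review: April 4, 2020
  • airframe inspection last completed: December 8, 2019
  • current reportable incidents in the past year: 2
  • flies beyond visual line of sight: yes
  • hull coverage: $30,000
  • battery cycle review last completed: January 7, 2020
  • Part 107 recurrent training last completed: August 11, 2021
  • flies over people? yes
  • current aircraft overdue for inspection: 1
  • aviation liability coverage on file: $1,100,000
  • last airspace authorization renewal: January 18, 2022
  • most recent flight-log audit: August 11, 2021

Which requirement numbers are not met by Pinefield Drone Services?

1. condition 'flies beyond visual line of sight' holds; Part 107 recurrent training 193 days ago vs limit 180 → not met
2. airframe inspection 805 days ago vs limit 730 → not met
3. reportable incidents in the past year 2 > 0 → not met
4. battery cycle review 775 days ago vs limit 730 → not met
5. flight-log audit 193 days ago vs limit 180 → not met
6. insurance policy review 687 days ago vs limit 540 → not met
7. airspace authorization renewal 33 days ago vs limit 30 → not met
8. aircraft overdue for inspection 1 ≤ 1 → met
9. condition 'flies at night' holds; hull coverage $30,000 < $40,000 → not met
10. condition 'flies over people' holds; aviation liability coverage $1,100,000 ≥ $1,025,000 → met
Not met: 1, 2, 3, 4, 5, 6, 7, 9

1, 2, 3, 4, 5, 6, 7, 9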